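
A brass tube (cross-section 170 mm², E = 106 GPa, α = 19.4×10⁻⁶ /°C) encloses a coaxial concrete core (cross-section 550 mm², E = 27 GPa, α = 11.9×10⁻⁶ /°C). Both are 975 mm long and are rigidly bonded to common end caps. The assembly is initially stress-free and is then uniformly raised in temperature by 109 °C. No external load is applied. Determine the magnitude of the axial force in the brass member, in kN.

P ≈ 6.66 kN (compressive in the brass)

The brass has the larger α, so on heating it would change length more than the concrete if both were free. The rigid plates force a common final length, so the brass is put into compression and the concrete into tension, with equal and opposite forces P (no external load).
Setting the final lengths equal and cancelling L: (α₁ − α₂)ΔT = P/(A₁E₁) + P/(A₂E₂).
|α₁ − α₂|·ΔT = 7.5×10⁻⁶ × 109 = 0.0008175.
1/(A₁E₁) + 1/(A₂E₂) = 1/(170×106×10³) + 1/(550×27×10³) = 1.228×10⁻⁷ N⁻¹.
So P = 0.0008175 / 1.228×10⁻⁷ = 6.655 kN.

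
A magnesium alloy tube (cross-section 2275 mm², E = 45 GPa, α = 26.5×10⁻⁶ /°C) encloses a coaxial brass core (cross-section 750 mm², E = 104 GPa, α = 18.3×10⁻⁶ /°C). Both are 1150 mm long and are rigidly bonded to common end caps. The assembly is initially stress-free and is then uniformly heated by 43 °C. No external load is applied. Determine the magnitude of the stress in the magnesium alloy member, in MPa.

Equilibrium of a rigid end plate with no external load gives equal and opposite internal forces ±P in the two members. Since α_{magnesium alloy} > α_{brass}, heating drives the magnesium alloy into compression and the brass into tension.
Equating the net (thermal + elastic) strains gives |α₁ − α₂|·ΔT = P·[1/(A₁E₁) + 1/(A₂E₂)].
|α₁ − α₂|·ΔT = 8.2×10⁻⁶ × 43 = 0.0003526.
1/(A₁E₁) + 1/(A₂E₂) = 1/(2275×45×10³) + 1/(750×104×10³) = 2.259×10⁻⁸ N⁻¹.
P = 0.0003526 / 2.259×10⁻⁸ = 15610 N = 15.61 kN.
σ_{magnesium alloy} = P/A₁ = 15610/2275 = 6.861 MPa, compressive.

σ ≈ 6.86 MPa (compressive)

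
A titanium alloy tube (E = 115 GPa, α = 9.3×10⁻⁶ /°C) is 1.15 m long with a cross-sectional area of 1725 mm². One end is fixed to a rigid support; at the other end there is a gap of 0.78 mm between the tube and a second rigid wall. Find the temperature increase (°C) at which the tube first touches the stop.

The gap closes when αΔT L = 0.78 mm, since the tube is still unstressed at that instant.
So ΔT = g/(αL) = 0.78/(9.3×10⁻⁶ × 1150) = 72.93 °C.

ΔT ≈ 72.9 °C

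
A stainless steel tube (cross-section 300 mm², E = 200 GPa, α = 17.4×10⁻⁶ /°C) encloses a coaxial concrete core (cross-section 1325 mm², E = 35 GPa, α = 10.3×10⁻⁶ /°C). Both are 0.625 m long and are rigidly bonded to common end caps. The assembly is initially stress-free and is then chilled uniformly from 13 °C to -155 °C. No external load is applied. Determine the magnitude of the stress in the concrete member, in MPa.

Equilibrium of a rigid end plate with no external load gives equal and opposite internal forces ±P in the two members. Since α_{stainless steel} > α_{concrete}, cooling drives the stainless steel into tension and the concrete into compression.
Setting the final lengths equal and cancelling L: (α₁ − α₂)ΔT = P/(A₁E₁) + P/(A₂E₂).
|α₁ − α₂|·ΔT = 7.1×10⁻⁶ × 168 = 0.001193.
1/(A₁E₁) + 1/(A₂E₂) = 1/(300×200×10³) + 1/(1325×35×10³) = 3.823×10⁻⁸ N⁻¹.
So P = 0.001193 / 3.823×10⁻⁸ = 31.2 kN.
σ_{concrete} = P/A₂ = 31200/1325 = 23.55 MPa, compressive.

σ ≈ 23.5 MPa (compressive)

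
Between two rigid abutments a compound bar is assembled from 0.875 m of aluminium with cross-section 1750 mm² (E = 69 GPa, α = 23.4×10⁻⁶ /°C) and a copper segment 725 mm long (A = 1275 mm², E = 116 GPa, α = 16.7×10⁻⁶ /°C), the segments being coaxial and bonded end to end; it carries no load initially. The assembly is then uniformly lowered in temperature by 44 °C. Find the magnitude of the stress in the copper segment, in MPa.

σ ≈ 92.6 MPa (tensile)

Free thermal contraction of the whole bar: Σ αᵢΔT Lᵢ = 23.4×10⁻⁶×44×875 + 16.7×10⁻⁶×44×725 = 1.434 mm.
The rigid supports impose zero overall length change; the single axial force P common to all segments must satisfy P Σ Lᵢ/(AᵢEᵢ) = δ_free.
The series flexibility is Σ Lᵢ/(AᵢEᵢ) = 875/(1750×69×10³) + 725/(1275×116×10³) = 1.215×10⁻⁵ mm/N.
Hence P = δ_free / Σ(L/AE) = 1.434/1.215×10⁻⁵ = 118 kN (tensile).
σ_{copper} = P / A = 118000 / 1275 = 92.56 MPa.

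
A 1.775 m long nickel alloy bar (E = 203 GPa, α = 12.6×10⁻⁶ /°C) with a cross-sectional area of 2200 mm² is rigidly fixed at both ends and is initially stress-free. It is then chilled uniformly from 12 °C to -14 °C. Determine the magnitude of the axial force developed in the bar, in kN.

P ≈ 146 kN (tensile)

The ends cannot move, so σ = EαΔT = 203×10³ × 12.6×10⁻⁶ × 26 = 66.5 MPa.
P = AEαΔT = 2200 × 203×10³ × 12.6×10⁻⁶ × 26 = 146.3 kN (tensile).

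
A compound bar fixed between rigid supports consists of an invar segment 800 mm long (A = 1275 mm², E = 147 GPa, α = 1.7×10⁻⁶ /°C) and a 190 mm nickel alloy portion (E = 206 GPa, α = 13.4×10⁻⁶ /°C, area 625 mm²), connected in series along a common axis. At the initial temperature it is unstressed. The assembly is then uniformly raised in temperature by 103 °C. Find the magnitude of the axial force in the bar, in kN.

If the supports were absent, the total length change would be Σ αᵢΔT Lᵢ = 1.7×10⁻⁶×103×800 + 13.4×10⁻⁶×103×190 = 0.4023 mm.
The rigid supports impose zero overall length change; the single axial force P common to all segments must satisfy P Σ Lᵢ/(AᵢEᵢ) = δ_free.
Σ Lᵢ/(AᵢEᵢ) = 800/(1275×147×10³) + 190/(625×206×10³) = 5.744×10⁻⁶ mm/N.
P = 0.4023 / 5.744×10⁻⁶ = 70040 N = 70.04 kN, compressive.

P ≈ 70 kN (compressive)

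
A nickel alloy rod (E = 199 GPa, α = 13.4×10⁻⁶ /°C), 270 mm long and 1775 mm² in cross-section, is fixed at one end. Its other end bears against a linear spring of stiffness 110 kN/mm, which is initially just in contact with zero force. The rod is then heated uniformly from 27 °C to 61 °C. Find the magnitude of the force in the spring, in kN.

P ≈ 12.5 kN

Free thermal expansion: δ_free = αΔT L = 13.4×10⁻⁶ × 34 × 270 = 0.123 mm.
Let P be the compressive force at the spring. The rod shortens elastically by PL/(AE) and the spring compresses by P/k; together these equal δ_free.
P [ L/(AE) + 1/k ] = δ_free → P [ 270/(1775×199×10³) + 1/(110×10³) ] = 0.123.
P = 0.123 / 9.855×10⁻⁶ = 12480 N.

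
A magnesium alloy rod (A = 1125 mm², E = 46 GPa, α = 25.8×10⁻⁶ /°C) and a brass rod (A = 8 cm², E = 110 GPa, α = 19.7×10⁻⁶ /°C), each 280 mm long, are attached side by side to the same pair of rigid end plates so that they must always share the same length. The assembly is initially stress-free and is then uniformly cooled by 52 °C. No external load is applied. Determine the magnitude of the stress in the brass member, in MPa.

σ ≈ 12.9 MPa (compressive)

Equilibrium of a rigid end plate with no external load gives equal and opposite internal forces ±P in the two members. Since α_{magnesium alloy} > α_{brass}, cooling drives the magnesium alloy into tension and the brass into compression.
Setting the final lengths equal and cancelling L: (α₁ − α₂)ΔT = P/(A₁E₁) + P/(A₂E₂).
|α₁ − α₂|·ΔT = 6.1×10⁻⁶ × 52 = 0.0003172.
1/(A₁E₁) + 1/(A₂E₂) = 1/(1125×46×10³) + 1/(800×110×10³) = 3.069×10⁻⁸ N⁻¹.
So P = 0.0003172 / 3.069×10⁻⁸ = 10.34 kN.
σ_{brass} = P/A₂ = 10340/800 = 12.92 MPa, compressive.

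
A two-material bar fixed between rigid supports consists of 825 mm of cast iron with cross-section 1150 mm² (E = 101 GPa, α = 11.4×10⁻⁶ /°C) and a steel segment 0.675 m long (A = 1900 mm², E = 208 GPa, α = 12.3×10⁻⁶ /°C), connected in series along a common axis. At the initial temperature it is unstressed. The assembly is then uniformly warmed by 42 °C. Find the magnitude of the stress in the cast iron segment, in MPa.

With the walls removed the bar would change length by δ_free = Σ αᵢΔT Lᵢ = 11.4×10⁻⁶×42×825 + 12.3×10⁻⁶×42×675 = 0.7437 mm.
The walls prevent any net length change, so an axial force P (same in every segment) develops. Compatibility: P · Σ Lᵢ/(AᵢEᵢ) = δ_free.
The series flexibility is Σ Lᵢ/(AᵢEᵢ) = 825/(1150×101×10³) + 675/(1900×208×10³) = 8.811×10⁻⁶ mm/N.
P = 0.7437 / 8.811×10⁻⁶ = 84410 N = 84.41 kN, compressive.
σ_{cast iron} = P / A = 84410 / 1150 = 73.4 MPa.

σ ≈ 73.4 MPa (compressive)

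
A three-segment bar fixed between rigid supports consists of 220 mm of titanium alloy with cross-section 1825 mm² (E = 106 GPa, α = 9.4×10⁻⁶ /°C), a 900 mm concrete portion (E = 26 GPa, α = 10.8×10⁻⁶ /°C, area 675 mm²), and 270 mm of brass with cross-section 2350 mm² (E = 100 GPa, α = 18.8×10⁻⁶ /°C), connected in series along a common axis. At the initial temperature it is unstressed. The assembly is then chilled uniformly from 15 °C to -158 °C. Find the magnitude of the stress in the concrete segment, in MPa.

σ ≈ 80.7 MPa (tensile)

Free thermal contraction of the whole bar: Σ αᵢΔT Lᵢ = 9.4×10⁻⁶×173×220 + 10.8×10⁻⁶×173×900 + 18.8×10⁻⁶×173×270 = 2.917 mm.
The walls prevent any net length change, so an axial force P (same in every segment) develops. Compatibility: P · Σ Lᵢ/(AᵢEᵢ) = δ_free.
The series flexibility is Σ Lᵢ/(AᵢEᵢ) = 220/(1825×106×10³) + 900/(675×26×10³) + 270/(2350×100×10³) = 5.357×10⁻⁵ mm/N.
Hence P = δ_free / Σ(L/AE) = 2.917/5.357×10⁻⁵ = 54.46 kN (tensile).
σ_{concrete} = P / A = 54460 / 675 = 80.69 MPa.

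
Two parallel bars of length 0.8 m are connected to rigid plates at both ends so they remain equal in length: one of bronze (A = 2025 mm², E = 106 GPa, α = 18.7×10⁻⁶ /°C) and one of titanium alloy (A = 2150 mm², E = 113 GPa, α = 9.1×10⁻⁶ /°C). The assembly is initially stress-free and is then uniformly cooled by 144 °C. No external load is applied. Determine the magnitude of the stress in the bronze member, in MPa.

σ ≈ 77.8 MPa (tensile)

Equilibrium of a rigid end plate with no external load gives equal and opposite internal forces ±P in the two members. Since α_{bronze} > α_{titanium alloy}, cooling drives the bronze into tension and the titanium alloy into compression.
Compatibility of the two members (thermal + elastic change equal): (α₁ − α₂)ΔT = P·[1/(A₁E₁) + 1/(A₂E₂)].
|α₁ − α₂|·ΔT = 9.6×10⁻⁶ × 144 = 0.001382.
1/(A₁E₁) + 1/(A₂E₂) = 1/(2025×106×10³) + 1/(2150×113×10³) = 8.775×10⁻⁹ N⁻¹.
So P = 0.001382 / 8.775×10⁻⁹ = 157.5 kN.
σ_{bronze} = P/A₁ = 157500/2025 = 77.8 MPa, tensile.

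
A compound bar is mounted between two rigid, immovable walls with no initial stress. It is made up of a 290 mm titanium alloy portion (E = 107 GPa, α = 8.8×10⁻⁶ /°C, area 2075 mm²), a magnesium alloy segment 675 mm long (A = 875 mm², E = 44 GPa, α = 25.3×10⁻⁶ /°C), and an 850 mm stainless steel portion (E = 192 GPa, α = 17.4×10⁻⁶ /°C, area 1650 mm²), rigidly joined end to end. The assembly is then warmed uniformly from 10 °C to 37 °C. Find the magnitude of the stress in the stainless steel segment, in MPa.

σ ≈ 26.2 MPa (compressive)

If the supports were absent, the total length change would be Σ αᵢΔT Lᵢ = 8.8×10⁻⁶×27×290 + 25.3×10⁻⁶×27×675 + 17.4×10⁻⁶×27×850 = 0.9293 mm.
Since the ends are fixed, an axial force P builds up, equal in every segment, with P · Σ Lᵢ/(AᵢEᵢ) = δ_free.
Σ Lᵢ/(AᵢEᵢ) = 290/(2075×107×10³) + 675/(875×44×10³) + 850/(1650×192×10³) = 2.152×10⁻⁵ mm/N.
P = 0.9293 / 2.152×10⁻⁵ = 43180 N = 43.18 kN, compressive.
σ_{stainless steel} = P / A = 43180 / 1650 = 26.17 MPa.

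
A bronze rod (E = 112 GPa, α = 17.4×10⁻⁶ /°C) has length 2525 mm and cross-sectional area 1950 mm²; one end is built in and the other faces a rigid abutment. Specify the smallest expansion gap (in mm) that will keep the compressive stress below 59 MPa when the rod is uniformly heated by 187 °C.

Free expansion if unrestrained: δ_free = αΔT L = 17.4×10⁻⁶ × 187 × 2525 = 8.216 mm.
A stress of 59 MPa corresponds to the wall pushing the rod back by σL/E = 59×2525/(112×10³) = 1.33 mm.
So the gap has to take up the difference, g_min = δ_free − σL/E = 8.216 − 1.33 = 6.886 mm.

g ≈ 6.89 mm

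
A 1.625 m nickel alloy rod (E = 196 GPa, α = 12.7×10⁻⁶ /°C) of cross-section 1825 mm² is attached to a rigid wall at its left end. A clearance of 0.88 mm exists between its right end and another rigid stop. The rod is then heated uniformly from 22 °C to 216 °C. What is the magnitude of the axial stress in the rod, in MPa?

σ ≈ 377 MPa (compressive)

Free thermal elongation = αΔT L = 12.7×10⁻⁶ × 194 × 1625 = 4.004 mm.
The gap closes (δ_free > 0.88 mm) and the wall then resists a further 4.004 − 0.88 = 3.124 mm of expansion.
That suppressed elongation corresponds to σ = E·Δ/L = 196×10³ × 3.124/1625 = 376.8 MPa.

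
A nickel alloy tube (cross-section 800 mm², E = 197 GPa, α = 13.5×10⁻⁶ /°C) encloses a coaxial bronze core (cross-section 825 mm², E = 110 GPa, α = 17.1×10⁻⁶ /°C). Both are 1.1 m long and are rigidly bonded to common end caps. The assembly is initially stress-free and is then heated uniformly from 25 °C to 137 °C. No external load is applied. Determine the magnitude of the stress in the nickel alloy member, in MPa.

The bronze has the larger α, so on heating it would change length more than the nickel alloy if both were free. The rigid plates force a common final length, so the bronze is put into compression and the nickel alloy into tension, with equal and opposite forces P (no external load).
Equating the net (thermal + elastic) strains gives |α₁ − α₂|·ΔT = P·[1/(A₁E₁) + 1/(A₂E₂)].
|α₁ − α₂|·ΔT = 3.6×10⁻⁶ × 112 = 0.0004032.
1/(A₁E₁) + 1/(A₂E₂) = 1/(800×197×10³) + 1/(825×110×10³) = 1.736×10⁻⁸ N⁻¹.
P = 0.0004032 / 1.736×10⁻⁸ = 23220 N = 23.22 kN.
σ_{nickel alloy} = P/A₁ = 23220/800 = 29.02 MPa, tensile.

σ ≈ 29 MPa (tensile)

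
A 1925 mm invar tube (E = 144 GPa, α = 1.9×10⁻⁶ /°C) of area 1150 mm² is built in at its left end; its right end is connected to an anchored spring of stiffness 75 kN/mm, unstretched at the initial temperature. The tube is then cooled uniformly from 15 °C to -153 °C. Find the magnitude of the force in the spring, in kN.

P ≈ 24.6 kN

If the spring were absent the tube would shorten by αΔT L = 1.9×10⁻⁶ × 168 × 1925 = 0.6145 mm.
Let P be the tensile force in the spring. The tube extends elastically by PL/(AE) and the spring stretches by P/k; together these equal δ_free.
P [ L/(AE) + 1/k ] = δ_free → P [ 1925/(1150×144×10³) + 1/(75×10³) ] = 0.6145.
P = 0.6145 / 2.496×10⁻⁵ = 24620 N.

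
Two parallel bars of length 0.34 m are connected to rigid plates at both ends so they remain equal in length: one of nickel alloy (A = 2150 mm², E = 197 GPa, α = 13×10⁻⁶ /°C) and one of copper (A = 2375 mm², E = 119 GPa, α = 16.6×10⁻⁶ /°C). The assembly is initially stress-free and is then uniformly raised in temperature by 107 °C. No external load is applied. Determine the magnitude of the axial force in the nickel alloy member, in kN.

Both members must finish at the same length. With the larger α, the copper tends to over-expand; the plates restrain it, putting the copper in compression and the nickel alloy in tension. With no external load the two internal forces are equal and opposite, magnitude P.
Equating the net (thermal + elastic) strains gives |α₁ − α₂|·ΔT = P·[1/(A₁E₁) + 1/(A₂E₂)].
|α₁ − α₂|·ΔT = 3.6×10⁻⁶ × 107 = 0.0003852.
1/(A₁E₁) + 1/(A₂E₂) = 1/(2150×197×10³) + 1/(2375×119×10³) = 5.899×10⁻⁹ N⁻¹.
So P = 0.0003852 / 5.899×10⁻⁹ = 65.3 kN.

P ≈ 65.3 kN (tensile in the nickel alloy)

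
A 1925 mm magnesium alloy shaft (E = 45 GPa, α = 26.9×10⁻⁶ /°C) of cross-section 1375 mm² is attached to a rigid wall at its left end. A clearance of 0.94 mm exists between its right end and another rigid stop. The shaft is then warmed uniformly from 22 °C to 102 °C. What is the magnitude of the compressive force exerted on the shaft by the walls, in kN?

If the wall were absent the shaft would grow by αΔT L = 26.9×10⁻⁶ × 80 × 1925 = 4.143 mm.
This exceeds the 0.94 mm gap, so the wall pushes back. The portion of expansion that must be recovered elastically is δ_free − gap = 4.143 − 0.94 = 3.203 mm.
Compatibility: PL/(AE) = 3.203 mm, so σ = P/A = E × (3.203/1925) = 74.87 MPa.
Force on the wall = σA = 74.87 × 1375 mm² = 102.9 kN.

P ≈ 103 kN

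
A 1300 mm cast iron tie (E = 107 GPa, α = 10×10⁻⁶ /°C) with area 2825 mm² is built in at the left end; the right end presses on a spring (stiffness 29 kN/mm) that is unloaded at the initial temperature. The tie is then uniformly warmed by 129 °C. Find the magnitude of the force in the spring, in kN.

P ≈ 43.2 kN

If the spring were absent the tie would lengthen by αΔT L = 10×10⁻⁶ × 129 × 1300 = 1.677 mm.
With a force P in the spring, the elastic change of the tie is PL/(AE) and that of the spring is P/k; compatibility requires their sum to equal δ_free.
P [ L/(AE) + 1/k ] = δ_free → P [ 1300/(2825×107×10³) + 1/(29×10³) ] = 1.677.
P = 1.677 / 3.878×10⁻⁵ = 43240 N.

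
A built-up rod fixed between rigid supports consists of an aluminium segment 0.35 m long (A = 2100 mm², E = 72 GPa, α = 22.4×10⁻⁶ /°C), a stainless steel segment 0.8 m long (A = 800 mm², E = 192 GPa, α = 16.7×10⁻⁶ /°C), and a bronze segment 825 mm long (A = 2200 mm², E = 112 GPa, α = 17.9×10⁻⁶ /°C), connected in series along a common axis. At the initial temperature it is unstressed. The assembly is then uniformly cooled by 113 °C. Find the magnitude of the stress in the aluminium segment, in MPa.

With the walls removed the bar would change length by δ_free = Σ αᵢΔT Lᵢ = 22.4×10⁻⁶×113×350 + 16.7×10⁻⁶×113×800 + 17.9×10⁻⁶×113×825 = 4.064 mm.
Since the ends are fixed, an axial force P builds up, equal in every segment, with P · Σ Lᵢ/(AᵢEᵢ) = δ_free.
The series flexibility is Σ Lᵢ/(AᵢEᵢ) = 350/(2100×72×10³) + 800/(800×192×10³) + 825/(2200×112×10³) = 1.087×10⁻⁵ mm/N.
So P = 4.064 / 1.087×10⁻⁵ = 373.9 kN, tensile.
σ_{aluminium} = P / A = 373900 / 2100 = 178 MPa.

σ ≈ 178 MPa (tensile)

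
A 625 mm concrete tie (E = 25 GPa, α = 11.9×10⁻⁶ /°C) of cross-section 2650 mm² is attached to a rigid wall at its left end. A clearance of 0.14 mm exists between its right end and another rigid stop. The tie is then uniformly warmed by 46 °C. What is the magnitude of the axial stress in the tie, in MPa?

σ ≈ 8.08 MPa (compressive)

If the wall were absent the tie would grow by αΔT L = 11.9×10⁻⁶ × 46 × 625 = 0.3421 mm.
This exceeds the 0.14 mm gap, so the wall pushes back. The portion of expansion that must be recovered elastically is δ_free − gap = 0.3421 − 0.14 = 0.2021 mm.
That suppressed elongation corresponds to σ = E·Δ/L = 25×10³ × 0.2021/625 = 8.085 MPa.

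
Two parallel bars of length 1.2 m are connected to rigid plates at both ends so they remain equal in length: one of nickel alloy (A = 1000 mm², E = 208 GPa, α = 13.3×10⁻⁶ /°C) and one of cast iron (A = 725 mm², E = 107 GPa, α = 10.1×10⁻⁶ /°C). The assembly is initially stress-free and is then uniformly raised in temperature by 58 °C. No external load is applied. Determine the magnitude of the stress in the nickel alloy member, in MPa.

Equilibrium of a rigid end plate with no external load gives equal and opposite internal forces ±P in the two members. Since α_{nickel alloy} > α_{cast iron}, heating drives the nickel alloy into compression and the cast iron into tension.
Equating the net (thermal + elastic) strains gives |α₁ − α₂|·ΔT = P·[1/(A₁E₁) + 1/(A₂E₂)].
|α₁ − α₂|·ΔT = 3.2×10⁻⁶ × 58 = 0.0001856.
1/(A₁E₁) + 1/(A₂E₂) = 1/(1000×208×10³) + 1/(725×107×10³) = 1.77×10⁻⁸ N⁻¹.
P = 0.0001856 / 1.77×10⁻⁸ = 10490 N = 10.49 kN.
σ_{nickel alloy} = P/A₁ = 10490/1000 = 10.49 MPa, compressive.

σ ≈ 10.5 MPa (compressive)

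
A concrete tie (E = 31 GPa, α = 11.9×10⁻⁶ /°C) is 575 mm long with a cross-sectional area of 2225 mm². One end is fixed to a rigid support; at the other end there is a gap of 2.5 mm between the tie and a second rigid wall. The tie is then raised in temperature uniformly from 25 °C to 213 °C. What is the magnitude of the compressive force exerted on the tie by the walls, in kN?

Free thermal elongation = αΔT L = 11.9×10⁻⁶ × 188 × 575 = 1.286 mm.
Since δ_free = 1.29 mm is less than the 2.5 mm gap, the tie never touches the wall. No axial force develops.

P ≈ 0 kN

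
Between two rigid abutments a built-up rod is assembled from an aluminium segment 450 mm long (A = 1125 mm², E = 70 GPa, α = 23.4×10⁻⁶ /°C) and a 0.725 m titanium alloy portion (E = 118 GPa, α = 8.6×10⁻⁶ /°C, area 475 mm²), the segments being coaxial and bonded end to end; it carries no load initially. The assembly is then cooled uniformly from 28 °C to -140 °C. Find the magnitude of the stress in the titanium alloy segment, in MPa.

With the walls removed the bar would change length by δ_free = Σ αᵢΔT Lᵢ = 23.4×10⁻⁶×168×450 + 8.6×10⁻⁶×168×725 = 2.817 mm.
The rigid supports impose zero overall length change; the single axial force P common to all segments must satisfy P Σ Lᵢ/(AᵢEᵢ) = δ_free.
Σ Lᵢ/(AᵢEᵢ) = 450/(1125×70×10³) + 725/(475×118×10³) = 1.865×10⁻⁵ mm/N.
P = 2.817 / 1.865×10⁻⁵ = 151000 N = 151 kN, tensile.
σ_{titanium alloy} = P / A = 151000 / 475 = 318 MPa.

σ ≈ 318 MPa (tensile)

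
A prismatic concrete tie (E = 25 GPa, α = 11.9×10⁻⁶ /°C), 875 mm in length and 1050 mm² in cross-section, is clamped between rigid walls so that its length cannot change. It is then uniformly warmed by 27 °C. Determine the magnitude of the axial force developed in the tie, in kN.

Full restraint means ε = 0, so the stress is σ = EαΔT = 25×10³ × 11.9×10⁻⁶ × 27 = 8.032 MPa.
Then P = σA = 8.032 × 1050 mm² = 8.434 kN, compressive.

P ≈ 8.43 kN (compressive)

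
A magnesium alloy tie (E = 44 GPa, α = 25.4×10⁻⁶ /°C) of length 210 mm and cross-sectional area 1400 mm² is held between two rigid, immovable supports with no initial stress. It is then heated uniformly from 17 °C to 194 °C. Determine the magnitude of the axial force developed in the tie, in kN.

Full restraint means ε = 0, so the stress is σ = EαΔT = 44×10³ × 25.4×10⁻⁶ × 177 = 197.8 MPa.
P = AEαΔT = 1400 × 44×10³ × 25.4×10⁻⁶ × 177 = 276.9 kN (compressive).

P ≈ 277 kN (compressive)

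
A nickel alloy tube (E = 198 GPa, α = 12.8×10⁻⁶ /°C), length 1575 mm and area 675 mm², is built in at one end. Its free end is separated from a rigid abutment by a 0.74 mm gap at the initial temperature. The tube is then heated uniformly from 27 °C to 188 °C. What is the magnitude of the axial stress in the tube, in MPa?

If the wall were absent the tube would grow by αΔT L = 12.8×10⁻⁶ × 161 × 1575 = 3.246 mm.
This exceeds the 0.74 mm gap, so the wall pushes back. The portion of expansion that must be recovered elastically is δ_free − gap = 3.246 − 0.74 = 2.506 mm.
That suppressed elongation corresponds to σ = E·Δ/L = 198×10³ × 2.506/1575 = 315 MPa.

σ ≈ 315 MPa (compressive)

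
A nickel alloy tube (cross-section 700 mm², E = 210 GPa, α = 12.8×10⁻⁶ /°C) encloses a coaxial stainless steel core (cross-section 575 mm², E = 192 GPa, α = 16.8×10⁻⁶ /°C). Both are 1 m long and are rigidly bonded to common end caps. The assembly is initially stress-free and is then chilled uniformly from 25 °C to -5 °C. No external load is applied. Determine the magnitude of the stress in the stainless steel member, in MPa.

σ ≈ 13.2 MPa (tensile)

Both members must finish at the same length. With the larger α, the stainless steel tends to over-contract; the plates restrain it, putting the stainless steel in tension and the nickel alloy in compression. With no external load the two internal forces are equal and opposite, magnitude P.
Setting the final lengths equal and cancelling L: (α₁ − α₂)ΔT = P/(A₁E₁) + P/(A₂E₂).
|α₁ − α₂|·ΔT = 4×10⁻⁶ × 30 = 0.00012.
1/(A₁E₁) + 1/(A₂E₂) = 1/(700×210×10³) + 1/(575×192×10³) = 1.586×10⁻⁸ N⁻¹.
So P = 0.00012 / 1.586×10⁻⁸ = 7.566 kN.
σ_{stainless steel} = P/A₂ = 7566/575 = 13.16 MPa, tensile.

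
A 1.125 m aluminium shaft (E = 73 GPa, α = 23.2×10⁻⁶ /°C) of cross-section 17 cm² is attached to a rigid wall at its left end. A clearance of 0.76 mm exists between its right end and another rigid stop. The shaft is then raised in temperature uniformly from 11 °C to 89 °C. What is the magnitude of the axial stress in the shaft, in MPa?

If the wall were absent the shaft would grow by αΔT L = 23.2×10⁻⁶ × 78 × 1125 = 2.036 mm.
The gap closes (δ_free > 0.76 mm) and the wall then resists a further 2.036 − 0.76 = 1.276 mm of expansion.
Compatibility: PL/(AE) = 1.276 mm, so σ = P/A = E × (1.276/1125) = 82.79 MPa.

σ ≈ 82.8 MPa (compressive)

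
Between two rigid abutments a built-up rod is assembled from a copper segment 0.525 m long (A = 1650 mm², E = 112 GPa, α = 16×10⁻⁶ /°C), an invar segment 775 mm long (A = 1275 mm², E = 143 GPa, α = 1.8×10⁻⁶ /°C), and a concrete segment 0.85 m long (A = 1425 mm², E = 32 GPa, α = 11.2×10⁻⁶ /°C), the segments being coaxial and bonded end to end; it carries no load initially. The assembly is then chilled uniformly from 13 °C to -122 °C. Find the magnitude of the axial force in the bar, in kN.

Free thermal contraction of the whole bar: Σ αᵢΔT Lᵢ = 16×10⁻⁶×135×525 + 1.8×10⁻⁶×135×775 + 11.2×10⁻⁶×135×850 = 2.608 mm.
Since the ends are fixed, an axial force P builds up, equal in every segment, with P · Σ Lᵢ/(AᵢEᵢ) = δ_free.
The series flexibility is Σ Lᵢ/(AᵢEᵢ) = 525/(1650×112×10³) + 775/(1275×143×10³) + 850/(1425×32×10³) = 2.573×10⁻⁵ mm/N.
Hence P = δ_free / Σ(L/AE) = 2.608/2.573×10⁻⁵ = 101.3 kN (tensile).

P ≈ 101 kN (tensile)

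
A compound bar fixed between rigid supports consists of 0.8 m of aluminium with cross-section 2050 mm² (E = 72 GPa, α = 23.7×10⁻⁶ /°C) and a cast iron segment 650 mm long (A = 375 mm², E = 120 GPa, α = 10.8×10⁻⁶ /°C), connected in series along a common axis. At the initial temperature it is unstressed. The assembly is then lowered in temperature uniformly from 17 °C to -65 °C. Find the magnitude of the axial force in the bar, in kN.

P ≈ 107 kN (tensile)

With the walls removed the bar would change length by δ_free = Σ αᵢΔT Lᵢ = 23.7×10⁻⁶×82×800 + 10.8×10⁻⁶×82×650 = 2.13 mm.
The walls prevent any net length change, so an axial force P (same in every segment) develops. Compatibility: P · Σ Lᵢ/(AᵢEᵢ) = δ_free.
Σ Lᵢ/(AᵢEᵢ) = 800/(2050×72×10³) + 650/(375×120×10³) = 1.986×10⁻⁵ mm/N.
So P = 2.13 / 1.986×10⁻⁵ = 107.2 kN, tensile.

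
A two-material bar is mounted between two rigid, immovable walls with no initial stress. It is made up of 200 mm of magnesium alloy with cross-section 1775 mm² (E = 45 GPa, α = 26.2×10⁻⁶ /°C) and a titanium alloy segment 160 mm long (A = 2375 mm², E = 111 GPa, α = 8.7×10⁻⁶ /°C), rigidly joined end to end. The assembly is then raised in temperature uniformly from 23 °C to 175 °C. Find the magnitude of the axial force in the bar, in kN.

P ≈ 324 kN (compressive)

With the walls removed the bar would change length by δ_free = Σ αᵢΔT Lᵢ = 26.2×10⁻⁶×152×200 + 8.7×10⁻⁶×152×160 = 1.008 mm.
Since the ends are fixed, an axial force P builds up, equal in every segment, with P · Σ Lᵢ/(AᵢEᵢ) = δ_free.
Σ Lᵢ/(AᵢEᵢ) = 200/(1775×45×10³) + 160/(2375×111×10³) = 3.111×10⁻⁶ mm/N.
P = 1.008 / 3.111×10⁻⁶ = 324000 N = 324 kN, compressive.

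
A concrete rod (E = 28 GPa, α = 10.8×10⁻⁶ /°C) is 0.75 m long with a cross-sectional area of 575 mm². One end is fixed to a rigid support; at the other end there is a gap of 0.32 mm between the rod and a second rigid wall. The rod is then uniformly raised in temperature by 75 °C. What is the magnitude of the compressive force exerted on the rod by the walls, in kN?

P ≈ 6.17 kN

Unrestrained expansion: δ_free = αΔT L = 10.8×10⁻⁶ × 75 × 750 = 0.6075 mm.
This exceeds the 0.32 mm gap, so the wall pushes back. The portion of expansion that must be recovered elastically is δ_free − gap = 0.6075 − 0.32 = 0.2875 mm.
So σ = E(δ_free − g)/L = 28×10³ × 0.2875/750 = 10.73 MPa.
Force on the wall = σA = 10.73 × 575 mm² = 6.172 kN.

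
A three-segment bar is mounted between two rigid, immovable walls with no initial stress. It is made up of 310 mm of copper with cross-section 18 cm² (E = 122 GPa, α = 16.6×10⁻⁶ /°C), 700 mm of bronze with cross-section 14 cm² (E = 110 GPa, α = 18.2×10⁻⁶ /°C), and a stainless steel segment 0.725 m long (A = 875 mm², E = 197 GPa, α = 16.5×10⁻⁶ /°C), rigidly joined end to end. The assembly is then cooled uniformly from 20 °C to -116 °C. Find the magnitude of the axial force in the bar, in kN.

Free thermal contraction of the whole bar: Σ αᵢΔT Lᵢ = 16.6×10⁻⁶×136×310 + 18.2×10⁻⁶×136×700 + 16.5×10⁻⁶×136×725 = 4.059 mm.
Since the ends are fixed, an axial force P builds up, equal in every segment, with P · Σ Lᵢ/(AᵢEᵢ) = δ_free.
The series flexibility is Σ Lᵢ/(AᵢEᵢ) = 310/(1800×122×10³) + 700/(1400×110×10³) + 725/(875×197×10³) = 1.016×10⁻⁵ mm/N.
Hence P = δ_free / Σ(L/AE) = 4.059/1.016×10⁻⁵ = 399.4 kN (tensile).

P ≈ 399 kN (tensile)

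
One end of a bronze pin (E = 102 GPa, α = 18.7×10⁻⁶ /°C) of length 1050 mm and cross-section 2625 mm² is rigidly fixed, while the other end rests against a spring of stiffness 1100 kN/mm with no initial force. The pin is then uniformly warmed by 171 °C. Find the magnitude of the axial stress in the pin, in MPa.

σ ≈ 265 MPa (compressive)

If the spring were absent the pin would lengthen by αΔT L = 18.7×10⁻⁶ × 171 × 1050 = 3.358 mm.
With a force P in the spring, the elastic change of the pin is PL/(AE) and that of the spring is P/k; compatibility requires their sum to equal δ_free.
P [ L/(AE) + 1/k ] = δ_free → P [ 1050/(2625×102×10³) + 1/(1100×10³) ] = 3.358.
P = 3.358 / 4.831×10⁻⁶ = 695100 N.
σ = P/A = 695100/2625 = 264.8 MPa.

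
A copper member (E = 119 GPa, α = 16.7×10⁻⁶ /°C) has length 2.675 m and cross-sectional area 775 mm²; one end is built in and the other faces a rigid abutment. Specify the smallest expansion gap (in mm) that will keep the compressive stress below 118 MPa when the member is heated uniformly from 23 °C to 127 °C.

Free expansion if unrestrained: δ_free = αΔT L = 16.7×10⁻⁶ × 104 × 2675 = 4.646 mm.
A stress of 118 MPa corresponds to the wall pushing the member back by σL/E = 118×2675/(119×10³) = 2.653 mm.
So the gap has to take up the difference, g_min = δ_free − σL/E = 4.646 − 2.653 = 1.993 mm.

g ≈ 1.99 mm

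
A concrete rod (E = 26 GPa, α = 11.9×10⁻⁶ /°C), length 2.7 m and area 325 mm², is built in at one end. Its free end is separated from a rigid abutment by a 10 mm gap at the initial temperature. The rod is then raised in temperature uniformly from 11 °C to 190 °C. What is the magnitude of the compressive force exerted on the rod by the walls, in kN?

P ≈ 0 kN

Unrestrained expansion: δ_free = αΔT L = 11.9×10⁻⁶ × 179 × 2700 = 5.751 mm.
Since δ_free = 5.75 mm is less than the 10 mm gap, the rod never touches the wall. No axial force develops.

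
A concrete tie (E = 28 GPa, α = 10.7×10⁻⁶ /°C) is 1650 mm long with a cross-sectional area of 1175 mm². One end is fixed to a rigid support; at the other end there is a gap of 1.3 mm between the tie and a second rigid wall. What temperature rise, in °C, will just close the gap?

Contact occurs when the free expansion equals the gap: αΔT L = 1.3 mm.
ΔT = 1.3 / (10.7×10⁻⁶ × 1650) = 73.63 °C.

ΔT ≈ 73.6 °C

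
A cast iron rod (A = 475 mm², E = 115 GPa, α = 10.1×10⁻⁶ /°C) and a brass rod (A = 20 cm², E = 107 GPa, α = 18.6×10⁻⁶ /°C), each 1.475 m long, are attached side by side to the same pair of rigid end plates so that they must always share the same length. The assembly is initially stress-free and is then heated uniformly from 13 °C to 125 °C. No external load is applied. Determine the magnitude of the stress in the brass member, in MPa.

The brass has the larger α, so on heating it would change length more than the cast iron if both were free. The rigid plates force a common final length, so the brass is put into compression and the cast iron into tension, with equal and opposite forces P (no external load).
Compatibility of the two members (thermal + elastic change equal): (α₁ − α₂)ΔT = P·[1/(A₁E₁) + 1/(A₂E₂)].
|α₁ − α₂|·ΔT = 8.5×10⁻⁶ × 112 = 0.000952.
1/(A₁E₁) + 1/(A₂E₂) = 1/(475×115×10³) + 1/(2000×107×10³) = 2.298×10⁻⁸ N⁻¹.
So P = 0.000952 / 2.298×10⁻⁸ = 41.43 kN.
σ_{brass} = P/A₂ = 41430/2000 = 20.71 MPa, compressive.

σ ≈ 20.7 MPa (compressive)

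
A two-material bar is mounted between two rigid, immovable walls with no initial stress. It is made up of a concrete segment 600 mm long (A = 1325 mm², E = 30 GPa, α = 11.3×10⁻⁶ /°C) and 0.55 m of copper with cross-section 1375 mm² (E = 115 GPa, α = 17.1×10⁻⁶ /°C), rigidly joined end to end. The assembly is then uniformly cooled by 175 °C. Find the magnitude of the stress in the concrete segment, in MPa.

σ ≈ 115 MPa (tensile)

If the supports were absent, the total length change would be Σ αᵢΔT Lᵢ = 11.3×10⁻⁶×175×600 + 17.1×10⁻⁶×175×550 = 2.832 mm.
Since the ends are fixed, an axial force P builds up, equal in every segment, with P · Σ Lᵢ/(AᵢEᵢ) = δ_free.
The series flexibility is Σ Lᵢ/(AᵢEᵢ) = 600/(1325×30×10³) + 550/(1375×115×10³) = 1.857×10⁻⁵ mm/N.
So P = 2.832 / 1.857×10⁻⁵ = 152.5 kN, tensile.
σ_{concrete} = P / A = 152500 / 1325 = 115.1 MPa.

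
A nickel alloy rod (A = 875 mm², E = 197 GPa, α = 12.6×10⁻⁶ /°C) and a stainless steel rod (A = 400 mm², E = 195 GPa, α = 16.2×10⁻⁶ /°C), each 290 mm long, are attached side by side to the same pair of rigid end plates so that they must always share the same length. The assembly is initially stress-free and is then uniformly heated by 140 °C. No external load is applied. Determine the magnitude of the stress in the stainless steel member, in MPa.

The stainless steel has the larger α, so on heating it would change length more than the nickel alloy if both were free. The rigid plates force a common final length, so the stainless steel is put into compression and the nickel alloy into tension, with equal and opposite forces P (no external load).
Compatibility of the two members (thermal + elastic change equal): (α₁ − α₂)ΔT = P·[1/(A₁E₁) + 1/(A₂E₂)].
|α₁ − α₂|·ΔT = 3.6×10⁻⁶ × 140 = 0.000504.
1/(A₁E₁) + 1/(A₂E₂) = 1/(875×197×10³) + 1/(400×195×10³) = 1.862×10⁻⁸ N⁻¹.
P = 0.000504 / 1.862×10⁻⁸ = 27070 N = 27.07 kN.
σ_{stainless steel} = P/A₂ = 27070/400 = 67.66 MPa, compressive.

σ ≈ 67.7 MPa (compressive)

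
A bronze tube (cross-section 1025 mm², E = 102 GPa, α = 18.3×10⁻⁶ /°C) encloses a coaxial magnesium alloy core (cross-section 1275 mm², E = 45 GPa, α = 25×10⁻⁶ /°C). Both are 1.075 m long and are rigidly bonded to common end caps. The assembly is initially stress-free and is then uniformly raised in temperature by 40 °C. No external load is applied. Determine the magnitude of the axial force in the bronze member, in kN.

P ≈ 9.93 kN (tensile in the bronze)

The magnesium alloy has the larger α, so on heating it would change length more than the bronze if both were free. The rigid plates force a common final length, so the magnesium alloy is put into compression and the bronze into tension, with equal and opposite forces P (no external load).
Equating the net (thermal + elastic) strains gives |α₁ − α₂|·ΔT = P·[1/(A₁E₁) + 1/(A₂E₂)].
|α₁ − α₂|·ΔT = 6.7×10⁻⁶ × 40 = 0.000268.
1/(A₁E₁) + 1/(A₂E₂) = 1/(1025×102×10³) + 1/(1275×45×10³) = 2.699×10⁻⁸ N⁻¹.
P = 0.000268 / 2.699×10⁻⁸ = 9928 N = 9.928 kN.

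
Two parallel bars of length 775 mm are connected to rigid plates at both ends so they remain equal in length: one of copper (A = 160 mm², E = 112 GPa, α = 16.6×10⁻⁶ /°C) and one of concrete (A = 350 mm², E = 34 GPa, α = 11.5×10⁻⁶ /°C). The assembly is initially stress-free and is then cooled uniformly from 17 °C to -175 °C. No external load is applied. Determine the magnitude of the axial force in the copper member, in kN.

P ≈ 7 kN (tensile in the copper)

Equilibrium of a rigid end plate with no external load gives equal and opposite internal forces ±P in the two members. Since α_{copper} > α_{concrete}, cooling drives the copper into tension and the concrete into compression.
Equating the net (thermal + elastic) strains gives |α₁ − α₂|·ΔT = P·[1/(A₁E₁) + 1/(A₂E₂)].
|α₁ − α₂|·ΔT = 5.1×10⁻⁶ × 192 = 0.0009792.
1/(A₁E₁) + 1/(A₂E₂) = 1/(160×112×10³) + 1/(350×34×10³) = 1.398×10⁻⁷ N⁻¹.
P = 0.0009792 / 1.398×10⁻⁷ = 7002 N = 7.002 kN.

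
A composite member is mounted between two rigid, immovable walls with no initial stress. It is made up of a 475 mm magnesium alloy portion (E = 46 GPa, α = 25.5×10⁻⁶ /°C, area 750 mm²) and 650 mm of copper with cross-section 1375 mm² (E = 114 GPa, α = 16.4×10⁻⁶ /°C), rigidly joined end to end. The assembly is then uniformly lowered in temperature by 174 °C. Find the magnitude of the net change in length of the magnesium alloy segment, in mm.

Free thermal contraction of the whole bar: Σ αᵢΔT Lᵢ = 25.5×10⁻⁶×174×475 + 16.4×10⁻⁶×174×650 = 3.962 mm.
The walls prevent any net length change, so an axial force P (same in every segment) develops. Compatibility: P · Σ Lᵢ/(AᵢEᵢ) = δ_free.
The series flexibility is Σ Lᵢ/(AᵢEᵢ) = 475/(750×46×10³) + 650/(1375×114×10³) = 1.791×10⁻⁵ mm/N.
P = 3.962 / 1.791×10⁻⁵ = 221200 N = 221.2 kN, tensile.
For the magnesium alloy segment, free thermal change = 25.5×10⁻⁶×174×475 = 2.108 mm and elastic change from P = 221200×475/(750×46×10³) = 3.045 mm; these oppose, so the net change is 0.938 mm (segment lengthens).

|ΔL| ≈ 0.938 mm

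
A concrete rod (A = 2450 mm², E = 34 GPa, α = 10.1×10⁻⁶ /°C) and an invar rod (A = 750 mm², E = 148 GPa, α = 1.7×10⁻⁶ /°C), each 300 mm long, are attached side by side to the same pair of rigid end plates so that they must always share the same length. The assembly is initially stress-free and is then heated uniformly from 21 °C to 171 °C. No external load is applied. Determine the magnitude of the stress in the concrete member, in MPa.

σ ≈ 24.5 MPa (compressive)

Both members must finish at the same length. With the larger α, the concrete tends to over-expand; the plates restrain it, putting the concrete in compression and the invar in tension. With no external load the two internal forces are equal and opposite, magnitude P.
Compatibility of the two members (thermal + elastic change equal): (α₁ − α₂)ΔT = P·[1/(A₁E₁) + 1/(A₂E₂)].
|α₁ − α₂|·ΔT = 8.4×10⁻⁶ × 150 = 0.00126.
1/(A₁E₁) + 1/(A₂E₂) = 1/(2450×34×10³) + 1/(750×148×10³) = 2.101×10⁻⁸ N⁻¹.
So P = 0.00126 / 2.101×10⁻⁸ = 59.96 kN.
σ_{concrete} = P/A₁ = 59960/2450 = 24.47 MPa, compressive.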